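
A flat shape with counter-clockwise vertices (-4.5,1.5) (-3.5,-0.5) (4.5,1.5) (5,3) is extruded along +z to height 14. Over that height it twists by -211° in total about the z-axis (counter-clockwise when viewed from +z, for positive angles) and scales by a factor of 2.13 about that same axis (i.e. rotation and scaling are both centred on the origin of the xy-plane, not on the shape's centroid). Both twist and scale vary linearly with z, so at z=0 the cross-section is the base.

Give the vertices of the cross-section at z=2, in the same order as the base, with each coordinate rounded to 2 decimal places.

Cross-section at z=2: (-3.64,4.13) (-3.81,1.54) (5.39,-1.12) (6.77,0.10)

t = z/height = 2/14 = 0.142857
s = 1 + (scale-1)·z/height = 1 + (2.13-1)·2/14 = 1.161429
θ = twist·z/height = -211°·2/14 = -30.1429° = -0.526092 rad
cos θ = 0.864776, sin θ = -0.502158 (intermediates below are computed at full precision and shown rounded to 5 d.p.)
v1: (-4.5,1.5) → rotate → (-3.13826,3.55687) → ×s → (-3.64486,4.13105) → (-3.64,4.13)
v2: (-3.5,-0.5) → rotate → (-3.27780,1.32516) → ×s → (-3.80692,1.53908) → (-3.81,1.54)
v3: (4.5,1.5) → rotate → (4.64473,-0.96255) → ×s → (5.39452,-1.11793) → (5.39,-1.12)
v4: (5,3) → rotate → (5.83035,0.08354) → ×s → (6.77154,0.09703) → (6.77,0.10)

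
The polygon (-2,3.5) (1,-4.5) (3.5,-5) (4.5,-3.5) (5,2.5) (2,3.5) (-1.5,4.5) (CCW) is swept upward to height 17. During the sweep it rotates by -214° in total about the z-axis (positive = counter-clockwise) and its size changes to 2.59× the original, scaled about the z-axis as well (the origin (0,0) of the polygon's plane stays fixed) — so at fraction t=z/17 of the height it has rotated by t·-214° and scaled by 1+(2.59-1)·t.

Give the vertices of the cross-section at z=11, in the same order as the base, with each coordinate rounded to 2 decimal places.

Cross-section at z=11: (7.75,-2.63) (-7.57,5.49) (-12.04,2.89) (-11.54,-0.74) (-4.23,-10.52) (1.67,-8.01) (8.33,-4.82)

t = z/height = 11/17 = 0.647059
s = 1 + (scale-1)·z/height = 1 + (2.59-1)·11/17 = 2.028824
θ = twist·z/height = -214°·11/17 = -138.4706° = -2.416768 rad
cos θ = -0.748615, sin θ = -0.663004 (intermediates below are computed at full precision and shown rounded to 5 d.p.)
v1: (-2,3.5) → rotate → (3.81775,-1.29415) → ×s → (7.74553,-2.62559) → (7.75,-2.63)
v2: (1,-4.5) → rotate → (-3.73214,2.70577) → ×s → (-7.57184,5.48952) → (-7.57,5.49)
v3: (3.5,-5) → rotate → (-5.93518,1.42256) → ×s → (-12.04143,2.88613) → (-12.04,2.89)
v4: (4.5,-3.5) → rotate → (-5.68929,-0.36337) → ×s → (-11.54256,-0.73720) → (-11.54,-0.74)
v5: (5,2.5) → rotate → (-2.08557,-5.18656) → ×s → (-4.23125,-10.52262) → (-4.23,-10.52)
v6: (2,3.5) → rotate → (0.82328,-3.94616) → ×s → (1.67030,-8.00607) → (1.67,-8.01)
v7: (-1.5,4.5) → rotate → (4.10644,-2.37426) → ×s → (8.33125,-4.81696) → (8.33,-4.82)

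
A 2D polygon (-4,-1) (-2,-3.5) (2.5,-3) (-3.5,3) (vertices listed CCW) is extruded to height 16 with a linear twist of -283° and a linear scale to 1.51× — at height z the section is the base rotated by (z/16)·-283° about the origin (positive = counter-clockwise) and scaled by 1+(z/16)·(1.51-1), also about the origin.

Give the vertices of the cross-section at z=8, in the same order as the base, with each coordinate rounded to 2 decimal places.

t = z/height = 8/16 = 0.5
s = 1 + (scale-1)·z/height = 1 + (1.51-1)·8/16 = 1.255000
θ = twist·z/height = -283°·8/16 = -141.5000° = -2.469641 rad
cos θ = -0.782608, sin θ = -0.622515 (intermediates below are computed at full precision and shown rounded to 5 d.p.)
v1: (-4,-1) → rotate → (2.50792,3.27267) → ×s → (3.14744,4.10720) → (3.15,4.11)
v2: (-2,-3.5) → rotate → (-0.61358,3.98416) → ×s → (-0.77005,5.00012) → (-0.77,5.00)
v3: (2.5,-3) → rotate → (-3.82406,0.79154) → ×s → (-4.79920,0.99338) → (-4.80,0.99)
v4: (-3.5,3) → rotate → (4.60667,-0.16902) → ×s → (5.78137,-0.21212) → (5.78,-0.21)

Cross-section at z=8: (3.15,4.11) (-0.77,5.00) (-4.80,0.99) (5.78,-0.21)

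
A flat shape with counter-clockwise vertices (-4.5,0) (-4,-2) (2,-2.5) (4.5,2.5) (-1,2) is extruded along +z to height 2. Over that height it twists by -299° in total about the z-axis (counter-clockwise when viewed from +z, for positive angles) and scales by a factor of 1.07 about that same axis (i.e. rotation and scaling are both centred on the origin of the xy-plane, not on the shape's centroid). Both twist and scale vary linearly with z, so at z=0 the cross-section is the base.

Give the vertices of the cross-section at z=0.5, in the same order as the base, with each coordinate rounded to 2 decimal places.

Cross-section at z=0.5: (-1.20,4.42) (-3.03,3.39) (-1.92,-2.63) (3.66,-3.75) (1.70,1.52)

t = z/height = 0.5/2 = 0.25
s = 1 + (scale-1)·z/height = 1 + (1.07-1)·0.5/2 = 1.017500
θ = twist·z/height = -299°·0.5/2 = -74.7500° = -1.304634 rad
cos θ = 0.263031, sin θ = -0.964787 (intermediates below are computed at full precision and shown rounded to 5 d.p.)
v1: (-4.5,0) → rotate → (-1.18364,4.34154) → ×s → (-1.20435,4.41752) → (-1.20,4.42)
v2: (-4,-2) → rotate → (-2.98170,3.33309) → ×s → (-3.03388,3.39142) → (-3.03,3.39)
v3: (2,-2.5) → rotate → (-1.88591,-2.58715) → ×s → (-1.91891,-2.63243) → (-1.92,-2.63)
v4: (4.5,2.5) → rotate → (3.59561,-3.68396) → ×s → (3.65853,-3.74843) → (3.66,-3.75)
v5: (-1,2) → rotate → (1.66654,1.49085) → ×s → (1.69571,1.51694) → (1.70,1.52)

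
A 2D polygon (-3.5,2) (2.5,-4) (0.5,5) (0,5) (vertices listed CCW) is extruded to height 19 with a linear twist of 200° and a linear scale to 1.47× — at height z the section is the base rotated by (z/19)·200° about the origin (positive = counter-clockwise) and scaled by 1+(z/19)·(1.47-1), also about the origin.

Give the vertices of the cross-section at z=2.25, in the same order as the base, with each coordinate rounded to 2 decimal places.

Cross-section at z=2.25: (-4.23,0.45) (4.11,-2.81) (-1.64,5.05) (-2.12,4.83)

t = z/height = 2.25/19 = 0.118421
s = 1 + (scale-1)·z/height = 1 + (1.47-1)·2.25/19 = 1.055658
θ = twist·z/height = 200°·2.25/19 = 23.6842° = 0.413367 rad
cos θ = 0.915773, sin θ = 0.401695 (intermediates below are computed at full precision and shown rounded to 5 d.p.)
v1: (-3.5,2) → rotate → (-4.00860,0.42561) → ×s → (-4.23171,0.44930) → (-4.23,0.45)
v2: (2.5,-4) → rotate → (3.89622,-2.65885) → ×s → (4.11307,-2.80684) → (4.11,-2.81)
v3: (0.5,5) → rotate → (-1.55059,4.77971) → ×s → (-1.63689,5.04574) → (-1.64,5.05)
v4: (0,5) → rotate → (-2.00848,4.57887) → ×s → (-2.12026,4.83372) → (-2.12,4.83)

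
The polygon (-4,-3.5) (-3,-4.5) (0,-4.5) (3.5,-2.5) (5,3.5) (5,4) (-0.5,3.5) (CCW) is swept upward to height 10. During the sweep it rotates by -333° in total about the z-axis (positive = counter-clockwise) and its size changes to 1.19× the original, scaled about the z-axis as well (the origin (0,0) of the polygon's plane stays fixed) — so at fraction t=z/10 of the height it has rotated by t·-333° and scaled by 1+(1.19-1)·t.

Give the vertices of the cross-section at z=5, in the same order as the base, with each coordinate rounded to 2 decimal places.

t = z/height = 5/10 = 0.5
s = 1 + (scale-1)·z/height = 1 + (1.19-1)·5/10 = 1.095000
θ = twist·z/height = -333°·5/10 = -166.5000° = -2.905973 rad
cos θ = -0.972370, sin θ = -0.233445 (intermediates below are computed at full precision and shown rounded to 5 d.p.)
v1: (-4,-3.5) → rotate → (3.07242,4.33708) → ×s → (3.36430,4.74910) → (3.36,4.75)
v2: (-3,-4.5) → rotate → (1.86661,5.07600) → ×s → (2.04393,5.55822) → (2.04,5.56)
v3: (0,-4.5) → rotate → (-1.05050,4.37566) → ×s → (-1.15030,4.79135) → (-1.15,4.79)
v4: (3.5,-2.5) → rotate → (-3.98691,1.61387) → ×s → (-4.36566,1.76718) → (-4.37,1.77)
v5: (5,3.5) → rotate → (-4.04479,-4.57052) → ×s → (-4.42905,-5.00472) → (-4.43,-5.00)
v6: (5,4) → rotate → (-3.92807,-5.05671) → ×s → (-4.30123,-5.53709) → (-4.30,-5.54)
v7: (-0.5,3.5) → rotate → (1.30324,-3.28657) → ×s → (1.42705,-3.59880) → (1.43,-3.60)

Cross-section at z=5: (3.36,4.75) (2.04,5.56) (-1.15,4.79) (-4.37,1.77) (-4.43,-5.00) (-4.30,-5.54) (1.43,-3.60)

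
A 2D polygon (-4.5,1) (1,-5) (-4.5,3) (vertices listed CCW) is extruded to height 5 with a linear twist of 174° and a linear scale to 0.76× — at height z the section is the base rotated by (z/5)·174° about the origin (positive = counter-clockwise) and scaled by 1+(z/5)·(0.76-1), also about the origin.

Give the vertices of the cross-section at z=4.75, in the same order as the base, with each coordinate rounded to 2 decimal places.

t = z/height = 4.75/5 = 0.95
s = 1 + (scale-1)·z/height = 1 + (0.76-1)·4.75/5 = 0.772000
θ = twist·z/height = 174°·4.75/5 = 165.3000° = 2.885029 rad
cos θ = -0.967268, sin θ = 0.253758 (intermediates below are computed at full precision and shown rounded to 5 d.p.)
v1: (-4.5,1) → rotate → (4.09895,-2.10918) → ×s → (3.16439,-1.62829) → (3.16,-1.63)
v2: (1,-5) → rotate → (0.30152,5.09010) → ×s → (0.23277,3.92955) → (0.23,3.93)
v3: (-4.5,3) → rotate → (3.59143,-4.04371) → ×s → (2.77258,-3.12175) → (2.77,-3.12)

Cross-section at z=4.75: (3.16,-1.63) (0.23,3.93) (2.77,-3.12)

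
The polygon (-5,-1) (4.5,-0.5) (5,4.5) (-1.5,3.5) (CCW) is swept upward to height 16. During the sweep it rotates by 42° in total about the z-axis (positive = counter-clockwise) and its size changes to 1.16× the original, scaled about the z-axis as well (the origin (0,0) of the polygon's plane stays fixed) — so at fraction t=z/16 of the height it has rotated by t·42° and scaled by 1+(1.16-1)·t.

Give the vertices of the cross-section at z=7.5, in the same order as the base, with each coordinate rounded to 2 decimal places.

t = z/height = 7.5/16 = 0.46875
s = 1 + (scale-1)·z/height = 1 + (1.16-1)·7.5/16 = 1.075000
θ = twist·z/height = 42°·7.5/16 = 19.6875° = 0.343612 rad
cos θ = 0.941544, sin θ = 0.336890 (intermediates below are computed at full precision and shown rounded to 5 d.p.)
v1: (-5,-1) → rotate → (-4.37083,-2.62599) → ×s → (-4.69864,-2.82294) → (-4.70,-2.82)
v2: (4.5,-0.5) → rotate → (4.40539,1.04523) → ×s → (4.73580,1.12362) → (4.74,1.12)
v3: (5,4.5) → rotate → (3.19172,5.92140) → ×s → (3.43109,6.36550) → (3.43,6.37)
v4: (-1.5,3.5) → rotate → (-2.59143,2.79007) → ×s → (-2.78579,2.99932) → (-2.79,3.00)

Cross-section at z=7.5: (-4.70,-2.82) (4.74,1.12) (3.43,6.37) (-2.79,3.00)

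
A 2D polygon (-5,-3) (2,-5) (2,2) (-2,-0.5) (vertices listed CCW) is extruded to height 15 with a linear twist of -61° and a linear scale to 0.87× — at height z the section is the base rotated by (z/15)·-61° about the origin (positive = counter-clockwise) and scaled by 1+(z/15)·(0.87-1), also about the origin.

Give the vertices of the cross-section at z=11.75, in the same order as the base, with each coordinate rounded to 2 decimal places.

t = z/height = 11.75/15 = 0.783333
s = 1 + (scale-1)·z/height = 1 + (0.87-1)·11.75/15 = 0.898167
θ = twist·z/height = -61°·11.75/15 = -47.7833° = -0.833976 rad
cos θ = 0.671936, sin θ = -0.740609 (intermediates below are computed at full precision and shown rounded to 5 d.p.)
v1: (-5,-3) → rotate → (-5.58151,1.68724) → ×s → (-5.01312,1.51542) → (-5.01,1.52)
v2: (2,-5) → rotate → (-2.35917,-4.84090) → ×s → (-2.11893,-4.34793) → (-2.12,-4.35)
v3: (2,2) → rotate → (2.82509,-0.13735) → ×s → (2.53740,-0.12336) → (2.54,-0.12)
v4: (-2,-0.5) → rotate → (-1.71418,1.14525) → ×s → (-1.53962,1.02863) → (-1.54,1.03)

Cross-section at z=11.75: (-5.01,1.52) (-2.12,-4.35) (2.54,-0.12) (-1.54,1.03)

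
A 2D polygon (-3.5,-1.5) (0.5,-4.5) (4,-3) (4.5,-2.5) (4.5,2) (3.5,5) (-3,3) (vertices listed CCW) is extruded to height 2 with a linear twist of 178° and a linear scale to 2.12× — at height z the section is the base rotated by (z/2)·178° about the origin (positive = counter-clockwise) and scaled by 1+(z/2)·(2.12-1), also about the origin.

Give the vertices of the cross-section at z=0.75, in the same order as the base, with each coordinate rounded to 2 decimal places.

t = z/height = 0.75/2 = 0.375
s = 1 + (scale-1)·z/height = 1 + (2.12-1)·0.75/2 = 1.420000
θ = twist·z/height = 178°·0.75/2 = 66.7500° = 1.165007 rad
cos θ = 0.394744, sin θ = 0.918791 (intermediates below are computed at full precision and shown rounded to 5 d.p.)
v1: (-3.5,-1.5) → rotate → (-0.00342,-3.80789) → ×s → (-0.00485,-5.40720) → (0.00,-5.41)
v2: (0.5,-4.5) → rotate → (4.33193,-1.31695) → ×s → (6.15134,-1.87007) → (6.15,-1.87)
v3: (4,-3) → rotate → (4.33535,2.49093) → ×s → (6.15620,3.53713) → (6.16,3.54)
v4: (4.5,-2.5) → rotate → (4.07333,3.14770) → ×s → (5.78412,4.46974) → (5.78,4.47)
v5: (4.5,2) → rotate → (-0.06124,4.92405) → ×s → (-0.08695,6.99215) → (-0.09,6.99)
v6: (3.5,5) → rotate → (-3.21235,5.18949) → ×s → (-4.56154,7.36907) → (-4.56,7.37)
v7: (-3,3) → rotate → (-3.94061,-1.57214) → ×s → (-5.59566,-2.23244) → (-5.60,-2.23)

Cross-section at z=0.75: (0.00,-5.41) (6.15,-1.87) (6.16,3.54) (5.78,4.47) (-0.09,6.99) (-4.56,7.37) (-5.60,-2.23)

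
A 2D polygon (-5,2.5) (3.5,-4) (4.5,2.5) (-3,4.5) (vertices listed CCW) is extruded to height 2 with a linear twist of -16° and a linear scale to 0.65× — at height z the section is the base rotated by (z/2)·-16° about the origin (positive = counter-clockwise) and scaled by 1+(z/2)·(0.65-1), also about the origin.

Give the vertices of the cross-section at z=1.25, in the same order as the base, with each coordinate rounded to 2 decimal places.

Cross-section at z=1.25: (-3.51,2.60) (2.15,-3.55) (3.80,1.31) (-1.70,3.87)

t = z/height = 1.25/2 = 0.625
s = 1 + (scale-1)·z/height = 1 + (0.65-1)·1.25/2 = 0.781250
θ = twist·z/height = -16°·1.25/2 = -10.0000° = -0.174533 rad
cos θ = 0.984808, sin θ = -0.173648 (intermediates below are computed at full precision and shown rounded to 5 d.p.)
v1: (-5,2.5) → rotate → (-4.48992,3.33026) → ×s → (-3.50775,2.60177) → (-3.51,2.60)
v2: (3.5,-4) → rotate → (2.75223,-4.54700) → ×s → (2.15018,-3.55234) → (2.15,-3.55)
v3: (4.5,2.5) → rotate → (4.86576,1.68060) → ×s → (3.80137,1.31297) → (3.80,1.31)
v4: (-3,4.5) → rotate → (-2.17301,4.95258) → ×s → (-1.69766,3.86920) → (-1.70,3.87)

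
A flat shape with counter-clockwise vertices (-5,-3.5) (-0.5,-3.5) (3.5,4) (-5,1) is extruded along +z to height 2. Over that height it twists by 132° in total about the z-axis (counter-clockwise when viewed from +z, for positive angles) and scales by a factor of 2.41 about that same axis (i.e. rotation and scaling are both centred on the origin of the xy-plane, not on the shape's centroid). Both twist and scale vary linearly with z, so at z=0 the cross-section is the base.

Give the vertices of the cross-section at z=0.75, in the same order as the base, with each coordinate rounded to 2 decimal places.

t = z/height = 0.75/2 = 0.375
s = 1 + (scale-1)·z/height = 1 + (2.41-1)·0.75/2 = 1.528750
θ = twist·z/height = 132°·0.75/2 = 49.5000° = 0.863938 rad
cos θ = 0.649448, sin θ = 0.760406 (intermediates below are computed at full precision and shown rounded to 5 d.p.)
v1: (-5,-3.5) → rotate → (-0.58582,-6.07510) → ×s → (-0.89557,-9.28731) → (-0.90,-9.29)
v2: (-0.5,-3.5) → rotate → (2.33670,-2.65327) → ×s → (3.57223,-4.05619) → (3.57,-4.06)
v3: (3.5,4) → rotate → (-0.76856,5.25921) → ×s → (-1.17493,8.04002) → (-1.17,8.04)
v4: (-5,1) → rotate → (-4.00765,-3.15258) → ×s → (-6.12669,-4.81951) → (-6.13,-4.82)

Cross-section at z=0.75: (-0.90,-9.29) (3.57,-4.06) (-1.17,8.04) (-6.13,-4.82)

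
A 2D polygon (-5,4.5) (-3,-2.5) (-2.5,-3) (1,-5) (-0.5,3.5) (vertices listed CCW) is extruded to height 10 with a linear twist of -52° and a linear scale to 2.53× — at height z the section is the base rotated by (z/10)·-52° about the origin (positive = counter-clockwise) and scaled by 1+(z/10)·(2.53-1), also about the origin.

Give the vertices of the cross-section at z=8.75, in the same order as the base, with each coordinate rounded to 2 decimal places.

Cross-section at z=8.75: (-0.69,15.72) (-9.09,0.91) (-9.10,-0.75) (-6.70,-9.86) (5.02,6.57)

t = z/height = 8.75/10 = 0.875
s = 1 + (scale-1)·z/height = 1 + (2.53-1)·8.75/10 = 2.338750
θ = twist·z/height = -52°·8.75/10 = -45.5000° = -0.794125 rad
cos θ = 0.700909, sin θ = -0.713250 (intermediates below are computed at full precision and shown rounded to 5 d.p.)
v1: (-5,4.5) → rotate → (-0.29492,6.72034) → ×s → (-0.68974,15.71720) → (-0.69,15.72)
v2: (-3,-2.5) → rotate → (-3.88585,0.38748) → ×s → (-9.08804,0.90621) → (-9.09,0.91)
v3: (-2.5,-3) → rotate → (-3.89202,-0.31960) → ×s → (-9.10247,-0.74747) → (-9.10,-0.75)
v4: (1,-5) → rotate → (-2.86534,-4.21780) → ×s → (-6.70132,-9.86437) → (-6.70,-9.86)
v5: (-0.5,3.5) → rotate → (2.14592,2.80981) → ×s → (5.01877,6.57144) → (5.02,6.57)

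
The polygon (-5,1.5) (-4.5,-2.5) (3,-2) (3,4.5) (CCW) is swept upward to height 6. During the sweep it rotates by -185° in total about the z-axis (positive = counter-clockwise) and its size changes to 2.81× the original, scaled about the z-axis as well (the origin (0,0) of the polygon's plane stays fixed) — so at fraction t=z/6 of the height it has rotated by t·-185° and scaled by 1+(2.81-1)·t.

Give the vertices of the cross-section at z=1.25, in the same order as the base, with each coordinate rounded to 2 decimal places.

t = z/height = 1.25/6 = 0.208333
s = 1 + (scale-1)·z/height = 1 + (2.81-1)·1.25/6 = 1.377083
θ = twist·z/height = -185°·1.25/6 = -38.5417° = -0.672679 rad
cos θ = 0.782155, sin θ = -0.623084 (intermediates below are computed at full precision and shown rounded to 5 d.p.)
v1: (-5,1.5) → rotate → (-2.97615,4.28865) → ×s → (-4.09841,5.90583) → (-4.10,5.91)
v2: (-4.5,-2.5) → rotate → (-5.07741,0.84849) → ×s → (-6.99201,1.16844) → (-6.99,1.17)
v3: (3,-2) → rotate → (1.10030,-3.43356) → ×s → (1.51520,-4.72830) → (1.52,-4.73)
v4: (3,4.5) → rotate → (5.15034,1.65045) → ×s → (7.09245,2.27280) → (7.09,2.27)

Cross-section at z=1.25: (-4.10,5.91) (-6.99,1.17) (1.52,-4.73) (7.09,2.27)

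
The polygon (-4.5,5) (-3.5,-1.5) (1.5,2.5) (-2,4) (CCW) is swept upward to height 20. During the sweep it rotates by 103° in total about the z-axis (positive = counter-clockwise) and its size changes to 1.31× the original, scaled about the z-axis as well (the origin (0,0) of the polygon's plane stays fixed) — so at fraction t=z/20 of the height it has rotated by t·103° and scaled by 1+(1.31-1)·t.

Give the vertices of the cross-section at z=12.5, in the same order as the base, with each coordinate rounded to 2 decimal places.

t = z/height = 12.5/20 = 0.625
s = 1 + (scale-1)·z/height = 1 + (1.31-1)·12.5/20 = 1.193750
θ = twist·z/height = 103°·12.5/20 = 64.3750° = 1.123556 rad
cos θ = 0.432479, sin θ = 0.901644 (intermediates below are computed at full precision and shown rounded to 5 d.p.)
v1: (-4.5,5) → rotate → (-6.45438,-1.89500) → ×s → (-7.70491,-2.26216) → (-7.70,-2.26)
v2: (-3.5,-1.5) → rotate → (-0.16121,-3.80447) → ×s → (-0.19245,-4.54159) → (-0.19,-4.54)
v3: (1.5,2.5) → rotate → (-1.60539,2.43366) → ×s → (-1.91644,2.90519) → (-1.92,2.91)
v4: (-2,4) → rotate → (-4.47153,-0.07337) → ×s → (-5.33789,-0.08759) → (-5.34,-0.09)

Cross-section at z=12.5: (-7.70,-2.26) (-0.19,-4.54) (-1.92,2.91) (-5.34,-0.09)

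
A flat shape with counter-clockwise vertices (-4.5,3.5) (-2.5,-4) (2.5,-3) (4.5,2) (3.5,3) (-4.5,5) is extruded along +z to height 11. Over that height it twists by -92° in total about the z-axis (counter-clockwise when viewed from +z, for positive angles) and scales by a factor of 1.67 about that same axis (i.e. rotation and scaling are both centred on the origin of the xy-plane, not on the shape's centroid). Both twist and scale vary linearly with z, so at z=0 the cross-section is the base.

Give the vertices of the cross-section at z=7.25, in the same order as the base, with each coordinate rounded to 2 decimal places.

t = z/height = 7.25/11 = 0.659091
s = 1 + (scale-1)·z/height = 1 + (1.67-1)·7.25/11 = 1.441591
θ = twist·z/height = -92°·7.25/11 = -60.6364° = -1.058304 rad
cos θ = 0.490351, sin θ = -0.871525 (intermediates below are computed at full precision and shown rounded to 5 d.p.)
v1: (-4.5,3.5) → rotate → (0.84376,5.63809) → ×s → (1.21636,8.12782) → (1.22,8.13)
v2: (-2.5,-4) → rotate → (-4.71198,0.21741) → ×s → (-6.79274,0.31342) → (-6.79,0.31)
v3: (2.5,-3) → rotate → (-1.38870,-3.64987) → ×s → (-2.00194,-5.26161) → (-2.00,-5.26)
v4: (4.5,2) → rotate → (3.94963,-2.94116) → ×s → (5.69375,-4.23995) → (5.69,-4.24)
v5: (3.5,3) → rotate → (4.33080,-1.57929) → ×s → (6.24325,-2.27668) → (6.24,-2.28)
v6: (-4.5,5) → rotate → (2.15105,6.37362) → ×s → (3.10093,9.18815) → (3.10,9.19)

Cross-section at z=7.25: (1.22,8.13) (-6.79,0.31) (-2.00,-5.26) (5.69,-4.24) (6.24,-2.28) (3.10,9.19)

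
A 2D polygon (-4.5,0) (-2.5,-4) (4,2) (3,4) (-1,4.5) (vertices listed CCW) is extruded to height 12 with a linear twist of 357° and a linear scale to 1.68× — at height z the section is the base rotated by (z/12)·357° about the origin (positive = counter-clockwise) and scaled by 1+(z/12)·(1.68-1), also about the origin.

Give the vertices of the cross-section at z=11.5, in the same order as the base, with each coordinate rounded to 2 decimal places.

Cross-section at z=11.5: (-7.07,2.28) (-5.96,-5.02) (7.30,1.12) (6.74,4.77) (0.71,7.58)

t = z/height = 11.5/12 = 0.958333
s = 1 + (scale-1)·z/height = 1 + (1.68-1)·11.5/12 = 1.651667
θ = twist·z/height = 357°·11.5/12 = 342.1250° = 5.971208 rad
cos θ = 0.951728, sin θ = -0.306941 (intermediates below are computed at full precision and shown rounded to 5 d.p.)
v1: (-4.5,0) → rotate → (-4.28278,1.38124) → ×s → (-7.07372,2.28134) → (-7.07,2.28)
v2: (-2.5,-4) → rotate → (-3.60709,-3.03956) → ×s → (-5.95770,-5.02034) → (-5.96,-5.02)
v3: (4,2) → rotate → (4.42080,0.67569) → ×s → (7.30168,1.11602) → (7.30,1.12)
v4: (3,4) → rotate → (4.08295,2.88609) → ×s → (6.74367,4.76686) → (6.74,4.77)
v5: (-1,4.5) → rotate → (0.42951,4.58972) → ×s → (0.70940,7.58069) → (0.71,7.58)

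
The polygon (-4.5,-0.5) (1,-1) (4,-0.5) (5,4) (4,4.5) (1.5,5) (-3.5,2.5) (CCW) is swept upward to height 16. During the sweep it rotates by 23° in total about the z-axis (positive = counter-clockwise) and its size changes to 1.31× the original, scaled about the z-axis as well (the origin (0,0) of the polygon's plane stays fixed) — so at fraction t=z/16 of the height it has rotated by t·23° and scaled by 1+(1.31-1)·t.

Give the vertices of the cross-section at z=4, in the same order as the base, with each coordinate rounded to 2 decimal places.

t = z/height = 4/16 = 0.25
s = 1 + (scale-1)·z/height = 1 + (1.31-1)·4/16 = 1.077500
θ = twist·z/height = 23°·4/16 = 5.7500° = 0.100356 rad
cos θ = 0.994969, sin θ = 0.100188 (intermediates below are computed at full precision and shown rounded to 5 d.p.)
v1: (-4.5,-0.5) → rotate → (-4.42726,-0.94833) → ×s → (-4.77038,-1.02183) → (-4.77,-1.02)
v2: (1,-1) → rotate → (1.09516,-0.89478) → ×s → (1.18003,-0.96413) → (1.18,-0.96)
v3: (4,-0.5) → rotate → (4.02997,-0.09673) → ×s → (4.34229,-0.10423) → (4.34,-0.10)
v4: (5,4) → rotate → (4.57409,4.48081) → ×s → (4.92858,4.82808) → (4.93,4.83)
v5: (4,4.5) → rotate → (3.52903,4.87811) → ×s → (3.80253,5.25616) → (3.80,5.26)
v6: (1.5,5) → rotate → (0.99151,5.12512) → ×s → (1.06835,5.52232) → (1.07,5.52)
v7: (-3.5,2.5) → rotate → (-3.73286,2.13676) → ×s → (-4.02216,2.30236) → (-4.02,2.30)

Cross-section at z=4: (-4.77,-1.02) (1.18,-0.96) (4.34,-0.10) (4.93,4.83) (3.80,5.26) (1.07,5.52) (-4.02,2.30)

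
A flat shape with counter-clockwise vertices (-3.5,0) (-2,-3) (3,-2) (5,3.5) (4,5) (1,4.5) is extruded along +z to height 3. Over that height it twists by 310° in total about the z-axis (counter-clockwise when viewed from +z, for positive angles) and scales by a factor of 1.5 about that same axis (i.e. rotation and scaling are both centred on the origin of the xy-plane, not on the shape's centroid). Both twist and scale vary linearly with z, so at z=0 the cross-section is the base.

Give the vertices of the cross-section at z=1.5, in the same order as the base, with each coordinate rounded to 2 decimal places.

Cross-section at z=1.5: (3.97,-1.85) (3.85,2.34) (-2.34,3.85) (-7.51,-1.32) (-7.17,-3.55) (-3.51,-4.57)

t = z/height = 1.5/3 = 0.5
s = 1 + (scale-1)·z/height = 1 + (1.5-1)·1.5/3 = 1.250000
θ = twist·z/height = 310°·1.5/3 = 155.0000° = 2.705260 rad
cos θ = -0.906308, sin θ = 0.422618 (intermediates below are computed at full precision and shown rounded to 5 d.p.)
v1: (-3.5,0) → rotate → (3.17208,-1.47916) → ×s → (3.96510,-1.84895) → (3.97,-1.85)
v2: (-2,-3) → rotate → (3.08047,1.87369) → ×s → (3.85059,2.34211) → (3.85,2.34)
v3: (3,-2) → rotate → (-1.87369,3.08047) → ×s → (-2.34211,3.85059) → (-2.34,3.85)
v4: (5,3.5) → rotate → (-6.01070,-1.05899) → ×s → (-7.51338,-1.32373) → (-7.51,-1.32)
v5: (4,5) → rotate → (-5.73832,-2.84107) → ×s → (-7.17290,-3.55133) → (-7.17,-3.55)
v6: (1,4.5) → rotate → (-2.80809,-3.65577) → ×s → (-3.51011,-4.56971) → (-3.51,-4.57)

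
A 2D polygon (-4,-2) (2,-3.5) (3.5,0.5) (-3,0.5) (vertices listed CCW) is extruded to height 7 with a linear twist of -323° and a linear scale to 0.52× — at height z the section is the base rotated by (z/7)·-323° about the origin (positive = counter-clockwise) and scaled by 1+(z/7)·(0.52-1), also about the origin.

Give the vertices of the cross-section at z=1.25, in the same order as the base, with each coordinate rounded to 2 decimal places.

Cross-section at z=1.25: (-3.50,2.11) (-1.73,-3.26) (2.10,-2.46) (-1.08,2.56)

t = z/height = 1.25/7 = 0.178571
s = 1 + (scale-1)·z/height = 1 + (0.52-1)·1.25/7 = 0.914286
θ = twist·z/height = -323°·1.25/7 = -57.6786° = -1.006681 rad
cos θ = 0.534668, sin θ = -0.845062 (intermediates below are computed at full precision and shown rounded to 5 d.p.)
v1: (-4,-2) → rotate → (-3.82880,2.31091) → ×s → (-3.50061,2.11283) → (-3.50,2.11)
v2: (2,-3.5) → rotate → (-1.88838,-3.56146) → ×s → (-1.72652,-3.25620) → (-1.73,-3.26)
v3: (3.5,0.5) → rotate → (2.29387,-2.69038) → ×s → (2.09725,-2.45978) → (2.10,-2.46)
v4: (-3,0.5) → rotate → (-1.18147,2.80252) → ×s → (-1.08021,2.56230) → (-1.08,2.56)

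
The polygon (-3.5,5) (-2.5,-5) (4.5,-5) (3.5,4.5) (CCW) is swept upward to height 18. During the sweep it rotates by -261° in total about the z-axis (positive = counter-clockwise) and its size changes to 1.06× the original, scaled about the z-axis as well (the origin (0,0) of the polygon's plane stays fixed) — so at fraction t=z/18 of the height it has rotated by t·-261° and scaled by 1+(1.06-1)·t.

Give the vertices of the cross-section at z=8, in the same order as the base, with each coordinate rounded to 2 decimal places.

Cross-section at z=8: (6.19,0.98) (-3.49,4.56) (-6.64,-1.90) (2.58,-5.25)

t = z/height = 8/18 = 0.444444
s = 1 + (scale-1)·z/height = 1 + (1.06-1)·8/18 = 1.026667
θ = twist·z/height = -261°·8/18 = -116.0000° = -2.024582 rad
cos θ = -0.438371, sin θ = -0.898794 (intermediates below are computed at full precision and shown rounded to 5 d.p.)
v1: (-3.5,5) → rotate → (6.02827,0.95392) → ×s → (6.18902,0.97936) → (6.19,0.98)
v2: (-2.5,-5) → rotate → (-3.39804,4.43884) → ×s → (-3.48866,4.55721) → (-3.49,4.56)
v3: (4.5,-5) → rotate → (-6.46664,-1.85272) → ×s → (-6.63908,-1.90212) → (-6.64,-1.90)
v4: (3.5,4.5) → rotate → (2.51027,-5.11845) → ×s → (2.57721,-5.25494) → (2.58,-5.25)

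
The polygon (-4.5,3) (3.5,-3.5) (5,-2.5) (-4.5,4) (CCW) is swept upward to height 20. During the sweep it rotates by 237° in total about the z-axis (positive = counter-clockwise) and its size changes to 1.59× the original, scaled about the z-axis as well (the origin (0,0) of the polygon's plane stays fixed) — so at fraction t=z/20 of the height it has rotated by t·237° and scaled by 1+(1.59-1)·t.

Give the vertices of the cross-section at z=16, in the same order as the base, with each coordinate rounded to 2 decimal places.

Cross-section at z=16: (7.27,-3.25) (-5.94,4.22) (-7.87,2.40) (7.51,-4.70)

t = z/height = 16/20 = 0.8
s = 1 + (scale-1)·z/height = 1 + (1.59-1)·16/20 = 1.472000
θ = twist·z/height = 237°·16/20 = 189.6000° = 3.309144 rad
cos θ = -0.985996, sin θ = -0.166769 (intermediates below are computed at full precision and shown rounded to 5 d.p.)
v1: (-4.5,3) → rotate → (4.93729,-2.20753) → ×s → (7.26769,-3.24948) → (7.27,-3.25)
v2: (3.5,-3.5) → rotate → (-4.03468,2.86730) → ×s → (-5.93904,4.22066) → (-5.94,4.22)
v3: (5,-2.5) → rotate → (-5.34690,1.63115) → ×s → (-7.87064,2.40105) → (-7.87,2.40)
v4: (-4.5,4) → rotate → (5.10406,-3.19352) → ×s → (7.51317,-4.70087) → (7.51,-4.70)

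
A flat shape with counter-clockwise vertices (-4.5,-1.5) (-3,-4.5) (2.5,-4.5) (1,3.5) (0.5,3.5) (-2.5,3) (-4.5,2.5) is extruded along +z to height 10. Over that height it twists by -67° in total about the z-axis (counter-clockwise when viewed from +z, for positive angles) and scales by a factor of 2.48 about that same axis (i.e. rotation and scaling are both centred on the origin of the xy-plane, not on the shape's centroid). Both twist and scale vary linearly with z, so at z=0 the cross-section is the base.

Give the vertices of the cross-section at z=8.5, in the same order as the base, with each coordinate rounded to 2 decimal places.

t = z/height = 8.5/10 = 0.85
s = 1 + (scale-1)·z/height = 1 + (2.48-1)·8.5/10 = 2.258000
θ = twist·z/height = -67°·8.5/10 = -56.9500° = -0.993965 rad
cos θ = 0.545371, sin θ = -0.838195 (intermediates below are computed at full precision and shown rounded to 5 d.p.)
v1: (-4.5,-1.5) → rotate → (-3.71146,2.95382) → ×s → (-8.38048,6.66973) → (-8.38,6.67)
v2: (-3,-4.5) → rotate → (-5.40799,0.06042) → ×s → (-12.21124,0.13642) → (-12.21,0.14)
v3: (2.5,-4.5) → rotate → (-2.40845,-4.54966) → ×s → (-5.43828,-10.27312) → (-5.44,-10.27)
v4: (1,3.5) → rotate → (3.47905,1.07060) → ×s → (7.85570,2.41742) → (7.86,2.42)
v5: (0.5,3.5) → rotate → (3.20637,1.48970) → ×s → (7.23998,3.36374) → (7.24,3.36)
v6: (-2.5,3) → rotate → (1.15116,3.73160) → ×s → (2.59932,8.42595) → (2.60,8.43)
v7: (-4.5,2.5) → rotate → (-0.35868,5.13530) → ×s → (-0.80990,11.59552) → (-0.81,11.60)

Cross-section at z=8.5: (-8.38,6.67) (-12.21,0.14) (-5.44,-10.27) (7.86,2.42) (7.24,3.36) (2.60,8.43) (-0.81,11.60)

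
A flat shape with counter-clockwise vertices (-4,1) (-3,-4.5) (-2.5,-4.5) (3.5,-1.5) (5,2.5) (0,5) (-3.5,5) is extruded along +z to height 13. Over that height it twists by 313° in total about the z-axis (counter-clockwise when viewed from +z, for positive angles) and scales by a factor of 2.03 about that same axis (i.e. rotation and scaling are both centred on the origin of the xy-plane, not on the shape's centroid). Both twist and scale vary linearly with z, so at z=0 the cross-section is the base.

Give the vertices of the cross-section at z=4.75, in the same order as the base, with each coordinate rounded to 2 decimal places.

t = z/height = 4.75/13 = 0.365385
s = 1 + (scale-1)·z/height = 1 + (2.03-1)·4.75/13 = 1.376346
θ = twist·z/height = 313°·4.75/13 = 114.3654° = 1.996053 rad
cos θ = -0.412554, sin θ = 0.910933 (intermediates below are computed at full precision and shown rounded to 5 d.p.)
v1: (-4,1) → rotate → (0.73928,-4.05629) → ×s → (1.01751,-5.58285) → (1.02,-5.58)
v2: (-3,-4.5) → rotate → (5.33686,-0.87631) → ×s → (7.34537,-1.20610) → (7.35,-1.21)
v3: (-2.5,-4.5) → rotate → (5.13058,-0.42084) → ×s → (7.06146,-0.57922) → (7.06,-0.58)
v4: (3.5,-1.5) → rotate → (-0.07754,3.80710) → ×s → (-0.10672,5.23988) → (-0.11,5.24)
v5: (5,2.5) → rotate → (-4.34010,3.52328) → ×s → (-5.97348,4.84925) → (-5.97,4.85)
v6: (0,5) → rotate → (-4.55467,-2.06277) → ×s → (-6.26880,-2.83909) → (-6.27,-2.84)
v7: (-3.5,5) → rotate → (-3.11073,-5.25104) → ×s → (-4.28144,-7.22724) → (-4.28,-7.23)

Cross-section at z=4.75: (1.02,-5.58) (7.35,-1.21) (7.06,-0.58) (-0.11,5.24) (-5.97,4.85) (-6.27,-2.84) (-4.28,-7.23)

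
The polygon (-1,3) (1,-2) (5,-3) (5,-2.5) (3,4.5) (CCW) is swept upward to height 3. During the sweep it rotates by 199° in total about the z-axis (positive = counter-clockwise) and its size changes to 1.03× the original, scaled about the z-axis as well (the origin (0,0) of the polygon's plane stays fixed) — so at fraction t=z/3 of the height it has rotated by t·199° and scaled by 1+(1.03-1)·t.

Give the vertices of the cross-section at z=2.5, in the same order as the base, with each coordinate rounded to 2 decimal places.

Cross-section at z=2.5: (0.24,-3.23) (-0.49,2.24) (-4.22,4.24) (-4.34,3.74) (-4.11,-3.72)

t = z/height = 2.5/3 = 0.833333
s = 1 + (scale-1)·z/height = 1 + (1.03-1)·2.5/3 = 1.025000
θ = twist·z/height = 199°·2.5/3 = 165.8333° = 2.894338 rad
cos θ = -0.969588, sin θ = 0.244743 (intermediates below are computed at full precision and shown rounded to 5 d.p.)
v1: (-1,3) → rotate → (0.23536,-3.15351) → ×s → (0.24124,-3.23234) → (0.24,-3.23)
v2: (1,-2) → rotate → (-0.48010,2.18392) → ×s → (-0.49210,2.23852) → (-0.49,2.24)
v3: (5,-3) → rotate → (-4.11371,4.13248) → ×s → (-4.21655,4.23579) → (-4.22,4.24)
v4: (5,-2.5) → rotate → (-4.23608,3.64769) → ×s → (-4.34198,3.73888) → (-4.34,3.74)
v5: (3,4.5) → rotate → (-4.01011,-3.62892) → ×s → (-4.11036,-3.71964) → (-4.11,-3.72)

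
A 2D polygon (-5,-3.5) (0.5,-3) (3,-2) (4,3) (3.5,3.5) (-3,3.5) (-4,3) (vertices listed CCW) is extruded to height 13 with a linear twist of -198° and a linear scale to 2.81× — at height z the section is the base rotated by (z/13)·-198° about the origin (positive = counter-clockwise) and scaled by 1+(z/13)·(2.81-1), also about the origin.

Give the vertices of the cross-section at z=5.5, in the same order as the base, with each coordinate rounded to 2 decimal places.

Cross-section at z=5.5: (-7.10,8.11) (-5.17,-1.45) (-2.94,-5.65) (6.03,-6.45) (6.81,-5.47) (5.57,5.94) (4.50,7.60)

t = z/height = 5.5/13 = 0.423077
s = 1 + (scale-1)·z/height = 1 + (2.81-1)·5.5/13 = 1.765769
θ = twist·z/height = -198°·5.5/13 = -83.7692° = -1.462049 rad
cos θ = 0.108533, sin θ = -0.994093 (intermediates below are computed at full precision and shown rounded to 5 d.p.)
v1: (-5,-3.5) → rotate → (-4.02199,4.59060) → ×s → (-7.10191,8.10594) → (-7.10,8.11)
v2: (0.5,-3) → rotate → (-2.92801,-0.82265) → ×s → (-5.17019,-1.45260) → (-5.17,-1.45)
v3: (3,-2) → rotate → (-1.66259,-3.19934) → ×s → (-2.93574,-5.64930) → (-2.94,-5.65)
v4: (4,3) → rotate → (3.41641,-3.65077) → ×s → (6.03259,-6.44642) → (6.03,-6.45)
v5: (3.5,3.5) → rotate → (3.85919,-3.09946) → ×s → (6.81444,-5.47293) → (6.81,-5.47)
v6: (-3,3.5) → rotate → (3.15373,3.36214) → ×s → (5.56875,5.93677) → (5.57,5.94)
v7: (-4,3) → rotate → (2.54815,4.30197) → ×s → (4.49944,7.59629) → (4.50,7.60)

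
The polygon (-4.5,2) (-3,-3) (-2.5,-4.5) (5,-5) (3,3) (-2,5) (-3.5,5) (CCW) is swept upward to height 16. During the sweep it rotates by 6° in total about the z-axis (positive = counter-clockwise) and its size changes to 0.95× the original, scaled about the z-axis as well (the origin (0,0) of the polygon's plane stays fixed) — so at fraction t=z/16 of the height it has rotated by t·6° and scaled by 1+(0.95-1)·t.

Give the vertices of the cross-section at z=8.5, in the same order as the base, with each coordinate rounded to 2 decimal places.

t = z/height = 8.5/16 = 0.53125
s = 1 + (scale-1)·z/height = 1 + (0.95-1)·8.5/16 = 0.973438
θ = twist·z/height = 6°·8.5/16 = 3.1875° = 0.055632 rad
cos θ = 0.998453, sin θ = 0.055604 (intermediates below are computed at full precision and shown rounded to 5 d.p.)
v1: (-4.5,2) → rotate → (-4.60425,1.74669) → ×s → (-4.48195,1.70029) → (-4.48,1.70)
v2: (-3,-3) → rotate → (-2.82855,-3.16217) → ×s → (-2.75341,-3.07817) → (-2.75,-3.08)
v3: (-2.5,-4.5) → rotate → (-2.24592,-4.63205) → ×s → (-2.18626,-4.50901) → (-2.19,-4.51)
v4: (5,-5) → rotate → (5.27028,-4.71425) → ×s → (5.13029,-4.58902) → (5.13,-4.59)
v5: (3,3) → rotate → (2.82855,3.16217) → ×s → (2.75341,3.07817) → (2.75,3.08)
v6: (-2,5) → rotate → (-2.27492,4.88106) → ×s → (-2.21450,4.75140) → (-2.21,4.75)
v7: (-3.5,5) → rotate → (-3.77260,4.79765) → ×s → (-3.67239,4.67021) → (-3.67,4.67)

Cross-section at z=8.5: (-4.48,1.70) (-2.75,-3.08) (-2.19,-4.51) (5.13,-4.59) (2.75,3.08) (-2.21,4.75) (-3.67,4.67)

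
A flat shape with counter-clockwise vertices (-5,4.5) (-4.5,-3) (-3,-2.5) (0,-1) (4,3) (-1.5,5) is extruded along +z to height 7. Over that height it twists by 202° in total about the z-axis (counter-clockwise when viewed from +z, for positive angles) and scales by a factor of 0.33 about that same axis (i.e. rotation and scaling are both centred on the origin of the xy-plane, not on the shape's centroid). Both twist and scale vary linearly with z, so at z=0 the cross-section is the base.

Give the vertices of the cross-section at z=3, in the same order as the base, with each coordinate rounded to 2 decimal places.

t = z/height = 3/7 = 0.428571
s = 1 + (scale-1)·z/height = 1 + (0.33-1)·3/7 = 0.712857
θ = twist·z/height = 202°·3/7 = 86.5714° = 1.510956 rad
cos θ = 0.059804, sin θ = 0.998210 (intermediates below are computed at full precision and shown rounded to 5 d.p.)
v1: (-5,4.5) → rotate → (-4.79097,-4.72193) → ×s → (-3.41527,-3.36606) → (-3.42,-3.37)
v2: (-4.5,-3) → rotate → (2.72551,-4.67136) → ×s → (1.94290,-3.33001) → (1.94,-3.33)
v3: (-3,-2.5) → rotate → (2.31611,-3.14414) → ×s → (1.65106,-2.24132) → (1.65,-2.24)
v4: (0,-1) → rotate → (0.99821,-0.05980) → ×s → (0.71158,-0.04263) → (0.71,-0.04)
v5: (4,3) → rotate → (-2.75541,4.17225) → ×s → (-1.96422,2.97422) → (-1.96,2.97)
v6: (-1.5,5) → rotate → (-5.08076,-1.19829) → ×s → (-3.62185,-0.85421) → (-3.62,-0.85)

Cross-section at z=3: (-3.42,-3.37) (1.94,-3.33) (1.65,-2.24) (0.71,-0.04) (-1.96,2.97) (-3.62,-0.85)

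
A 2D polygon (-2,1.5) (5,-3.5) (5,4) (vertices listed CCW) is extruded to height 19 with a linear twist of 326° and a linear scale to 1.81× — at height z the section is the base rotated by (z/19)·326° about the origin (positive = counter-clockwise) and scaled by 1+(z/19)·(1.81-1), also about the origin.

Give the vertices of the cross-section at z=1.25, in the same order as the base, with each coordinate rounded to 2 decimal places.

Cross-section at z=1.25: (-2.54,0.70) (6.25,-1.51) (3.36,5.85)

t = z/height = 1.25/19 = 0.0657895
s = 1 + (scale-1)·z/height = 1 + (1.81-1)·1.25/19 = 1.053289
θ = twist·z/height = 326°·1.25/19 = 21.4474° = 0.374327 rad
cos θ = 0.930754, sin θ = 0.365646 (intermediates below are computed at full precision and shown rounded to 5 d.p.)
v1: (-2,1.5) → rotate → (-2.40998,0.66484) → ×s → (-2.53840,0.70027) → (-2.54,0.70)
v2: (5,-3.5) → rotate → (5.93353,-1.42941) → ×s → (6.24973,-1.50558) → (6.25,-1.51)
v3: (5,4) → rotate → (3.19118,5.55125) → ×s → (3.36124,5.84707) → (3.36,5.85)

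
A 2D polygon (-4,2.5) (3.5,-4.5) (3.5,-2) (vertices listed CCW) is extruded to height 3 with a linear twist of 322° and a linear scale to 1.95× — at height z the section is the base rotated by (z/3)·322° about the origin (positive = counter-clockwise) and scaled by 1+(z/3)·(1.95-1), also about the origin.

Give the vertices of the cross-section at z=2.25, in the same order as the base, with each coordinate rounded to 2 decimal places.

t = z/height = 2.25/3 = 0.75
s = 1 + (scale-1)·z/height = 1 + (1.95-1)·2.25/3 = 1.712500
θ = twist·z/height = 322°·2.25/3 = 241.5000° = 4.214970 rad
cos θ = -0.477159, sin θ = -0.878817 (intermediates below are computed at full precision and shown rounded to 5 d.p.)
v1: (-4,2.5) → rotate → (4.10568,2.32237) → ×s → (7.03097,3.97706) → (7.03,3.98)
v2: (3.5,-4.5) → rotate → (-5.62473,-0.92865) → ×s → (-9.63235,-1.59031) → (-9.63,-1.59)
v3: (3.5,-2) → rotate → (-3.42769,-2.12154) → ×s → (-5.86992,-3.63314) → (-5.87,-3.63)

Cross-section at z=2.25: (7.03,3.98) (-9.63,-1.59) (-5.87,-3.63)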